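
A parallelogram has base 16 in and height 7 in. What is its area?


Shape: parallelogram
Base b = 16 in, Height h = 7 in
Formula: A = b * h
A = 16 * 7
A = 112
112 in^2


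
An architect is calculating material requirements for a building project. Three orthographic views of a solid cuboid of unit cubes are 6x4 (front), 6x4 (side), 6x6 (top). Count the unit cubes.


Orthographic views of a solid rectangular block:
Front view 6 x 4 -> length = 6, height = 4
Side view 6 x 4 -> width = 6, height = 4 (consistent)
Top view 6 x 6 -> confirms length = 6, width = 6
The block is 6 x 6 x 4.
Total unit cubes = 6 * 6 * 4 = 144
144 unit cubes


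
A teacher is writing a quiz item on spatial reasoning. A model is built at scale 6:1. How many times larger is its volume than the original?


Linear scale factor k = 6
Rule: under a linear scaling by k, volumes scale by k^3.
k^3 = 6 * 6 * 6
k^3 = 36 * 6
k^3 = 216
Volume scales by a factor of 216.
216 (dimensionless)


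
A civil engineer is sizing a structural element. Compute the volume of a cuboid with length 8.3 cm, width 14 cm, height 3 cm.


Shape: rectangular prism
l = 8.3 cm, w = 14 cm, h = 3 cm
Formula: V = l * w * h
V = 8.3 * 14 * 3
V = 116.2 * 3
V = 348.6
348.6 cm^3


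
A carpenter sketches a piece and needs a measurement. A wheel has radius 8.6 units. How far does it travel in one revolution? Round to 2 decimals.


Shape: circle
Radius r = 8.6 units
Formula: C = 2 * pi * r
C = 2 * pi * 8.6
C = 17.2 * pi
C = 54.04
54.04 units


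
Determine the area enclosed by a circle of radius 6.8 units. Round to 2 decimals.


Shape: circle
Radius r = 6.8 units
Formula: A = pi * r^2
r^2 = 6.8^2 = 46.24
A = pi * 46.24
A = 145.27
145.27 units^2


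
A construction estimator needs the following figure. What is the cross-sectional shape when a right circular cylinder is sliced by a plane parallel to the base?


Solid: right circular cylinder
Cutting plane: parallel to the base
Visualize the intersection of the plane with the solid's surface.
The boundary of the cut region is a circle.
circle


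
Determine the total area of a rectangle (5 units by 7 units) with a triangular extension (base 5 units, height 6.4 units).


Composite shape: rectangle + triangle
Rectangle area = 5 * 7 = 35
Triangle area = 0.5 * 5 * 6.4 = 16
Total = 35 + 16
Total = 51
51 units^2


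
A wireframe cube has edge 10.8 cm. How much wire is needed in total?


Shape: cube
Side s = 10.8 cm
A cube has 12 edges, all equal.
Formula: total edge length = 12 * s
Total = 12 * 10.8
Total = 129.6
129.6 cm


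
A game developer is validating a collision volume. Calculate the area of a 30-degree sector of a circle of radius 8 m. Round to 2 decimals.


Shape: circular sector
Radius r = 8 m, Angle = 30 degrees
Formula: A = (angle/360) * pi * r^2
r^2 = 64
Fraction of circle = 30/360
A = (30/360) * pi * 64
A = 5.333333 * pi
A = 16.76
16.76 m^2


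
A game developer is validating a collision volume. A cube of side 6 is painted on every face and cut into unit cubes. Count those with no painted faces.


Large cube: 6 x 6 x 6, cut into unit cubes.
n = 6, so n - 2 = 4
Unpainted cubes form the interior (n - 2)^3 block.
(n - 2)^3 = 4^3 = 64
64 unit cubes


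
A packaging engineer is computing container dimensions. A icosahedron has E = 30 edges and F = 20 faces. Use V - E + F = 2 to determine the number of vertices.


Polyhedron: icosahedron
Euler's formula for convex polyhedra: V - E + F = 2
Given: E = 30 edges and F = 20 faces
Solve for V:
V = 2 + E - F = 2 + 30 - 20 = 12
12 vertices


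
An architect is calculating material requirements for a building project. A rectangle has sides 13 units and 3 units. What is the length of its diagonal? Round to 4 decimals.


Shape: rectangle (diagonal via Pythagoras)
Sides: 13 units and 3 units
Formula: d = sqrt(l^2 + w^2)
l^2 = 169, w^2 = 9
l^2 + w^2 = 178
d = sqrt(178)
d = 13.3417
13.3417 units


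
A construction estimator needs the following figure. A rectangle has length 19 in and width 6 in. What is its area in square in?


Shape: rectangle
Length l = 19 in, Width w = 6 in
Formula: A = l * w
A = 19 * 6
A = 114
114 in^2


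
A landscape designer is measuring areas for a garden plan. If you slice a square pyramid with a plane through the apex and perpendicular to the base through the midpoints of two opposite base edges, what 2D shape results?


Solid: square pyramid
Cutting plane: through the apex and perpendicular to the base through the midpoints of two opposite base edges
Visualize the intersection of the plane with the solid's surface.
The boundary of the cut region is a isosceles triangle.
isosceles triangle


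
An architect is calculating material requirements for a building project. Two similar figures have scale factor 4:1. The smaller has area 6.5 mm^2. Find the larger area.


Linear scale factor k = 4
Original area = 6.5 mm^2
Rule: under a linear scaling by k, areas scale by k^2.
k^2 = 4^2 = 16
New area = 6.5 * 16
New area = 104
104 mm^2


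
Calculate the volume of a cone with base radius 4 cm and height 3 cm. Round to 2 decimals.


Shape: cone
Radius r = 4 cm, Height h = 3 cm
Formula: V = (1/3) * pi * r^2 * h
r^2 = 16
pi * r^2 * h = pi * 16 * 3 = 48 * pi
V = 48 * pi / 3
V = 50.27
50.27 cm^3


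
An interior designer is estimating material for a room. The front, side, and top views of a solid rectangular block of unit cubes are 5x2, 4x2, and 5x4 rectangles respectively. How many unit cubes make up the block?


Orthographic views of a solid rectangular block:
Front view 5 x 2 -> length = 5, height = 2
Side view 4 x 2 -> width = 4, height = 2 (consistent)
Top view 5 x 4 -> confirms length = 5, width = 4
The block is 5 x 4 x 2.
Total unit cubes = 5 * 4 * 2 = 40
40 unit cubes


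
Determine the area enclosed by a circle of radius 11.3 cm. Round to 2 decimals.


Shape: circle
Radius r = 11.3 cm
Formula: A = pi * r^2
r^2 = 11.3^2 = 127.69
A = pi * 127.69
A = 401.15
401.15 cm^2


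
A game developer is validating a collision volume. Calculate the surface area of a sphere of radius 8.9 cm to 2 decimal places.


Shape: sphere
Radius r = 8.9 cm
Formula: SA = 4 * pi * r^2
r^2 = 79.21
SA = 4 * pi * 79.21
SA = 316.84 * pi
SA = 995.38
995.38 cm^2


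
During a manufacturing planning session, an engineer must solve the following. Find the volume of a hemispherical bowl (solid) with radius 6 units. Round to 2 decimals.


Shape: hemisphere (half of a sphere)
Radius r = 6 units
Formula: V = (1/2) * (4/3) * pi * r^3 = (2/3) * pi * r^3
r^3 = 216
(2/3) * 216 = 144
V = 144 * pi
V = 452.39
452.39 units^3


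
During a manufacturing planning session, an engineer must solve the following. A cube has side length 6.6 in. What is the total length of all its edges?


Shape: cube
Side s = 6.6 in
A cube has 12 edges, all equal.
Formula: total edge length = 12 * s
Total = 12 * 6.6
Total = 79.2
79.2 in


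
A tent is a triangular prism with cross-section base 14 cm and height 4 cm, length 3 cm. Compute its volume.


Shape: triangular prism
Triangle base = 14 cm, triangle height = 4 cm, prism length L = 3 cm
Formula: V = (1/2 * b * h_tri) * L
Cross-section area = 0.5 * 14 * 4 = 28
V = 28 * 3
V = 84
84 cm^3


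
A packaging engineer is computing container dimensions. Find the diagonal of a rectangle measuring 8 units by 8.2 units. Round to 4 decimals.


Shape: rectangle (diagonal via Pythagoras)
Sides: 8 units and 8.2 units
Formula: d = sqrt(l^2 + w^2)
l^2 = 64, w^2 = 67.24
l^2 + w^2 = 131.24
d = sqrt(131.24)
d = 11.456
11.456 units


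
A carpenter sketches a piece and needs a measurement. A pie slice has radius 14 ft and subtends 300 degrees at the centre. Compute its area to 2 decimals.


Shape: circular sector
Radius r = 14 ft, Angle = 300 degrees
Formula: A = (angle/360) * pi * r^2
r^2 = 196
Fraction of circle = 300/360
A = (300/360) * pi * 196
A = 163.333333 * pi
A = 513.13
513.13 ft^2


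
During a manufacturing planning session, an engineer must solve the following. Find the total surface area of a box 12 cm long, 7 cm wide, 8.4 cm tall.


Shape: rectangular prism
l = 12 cm, w = 7 cm, h = 8.4 cm
Formula: SA = 2(lw + lh + wh)
lw = 84, lh = 100.8, wh = 58.8
lw + lh + wh = 243.6
SA = 2 * 243.6
SA = 487.2
487.2 cm^2


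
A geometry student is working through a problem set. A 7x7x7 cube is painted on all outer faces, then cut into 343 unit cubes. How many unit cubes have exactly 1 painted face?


Large cube: 7 x 7 x 7, cut into unit cubes.
n = 7, so n - 2 = 5
Cubes with 1 painted face lie in the interior of each face.
A cube has 6 faces; each contributes (n - 2)^2 = 25 such cubes.
Count = 6 * 25 = 150
150 unit cubes


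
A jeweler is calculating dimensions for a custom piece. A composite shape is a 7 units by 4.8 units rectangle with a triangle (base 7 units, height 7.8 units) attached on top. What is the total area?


Composite shape: rectangle + triangle
Rectangle area = 7 * 4.8 = 33.6
Triangle area = 0.5 * 7 * 7.8 = 27.3
Total = 33.6 + 27.3
Total = 60.9
60.9 units^2


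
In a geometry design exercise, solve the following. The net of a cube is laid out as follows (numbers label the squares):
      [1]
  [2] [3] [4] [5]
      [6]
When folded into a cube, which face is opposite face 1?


Net: cross layout. Take square 3 as the base (bottom).
Fold the four squares in the horizontal row up around 3: 2 -> left, 4 -> right, 5 wraps to the top.
Fold 1 and 6 up from 3: 1 -> back, 6 -> front.
Opposite pairs are therefore: (1, 6), (2, 4), (3, 5).
Face 1 is opposite face 6.
face 6


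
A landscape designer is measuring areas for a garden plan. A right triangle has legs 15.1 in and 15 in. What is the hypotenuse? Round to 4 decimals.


Shape: right triangle
Legs a = 15.1 in, b = 15 in
Formula: c = sqrt(a^2 + b^2)
a^2 = 228.01, b^2 = 225
a^2 + b^2 = 453.01
c = sqrt(453.01)
c = 21.284
21.284 in


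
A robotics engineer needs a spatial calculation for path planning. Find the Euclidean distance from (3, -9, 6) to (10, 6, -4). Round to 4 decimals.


3D distance between two points
P1 = (3, -9, 6), P2 = (10, 6, -4)
Formula: d = sqrt((x2-x1)^2 + (y2-y1)^2 + (z2-z1)^2)
dx = 10 - 3 = 7
dy = 6 - -9 = 15
dz = -4 - 6 = -10
dx^2 + dy^2 + dz^2 = 49 + 225 + 100 = 374
d = sqrt(374)
d = 19.3391
19.3391 units


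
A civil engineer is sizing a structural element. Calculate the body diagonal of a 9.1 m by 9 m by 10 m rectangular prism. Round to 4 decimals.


Shape: rectangular box (space diagonal)
l = 9.1 m, w = 9 m, h = 10 m
Visualize: the diagonal of the base, then a right triangle with that diagonal and the height.
Formula: d = sqrt(l^2 + w^2 + h^2)
l^2 + w^2 + h^2 = 82.81 + 81 + 100 = 263.81
d = sqrt(263.81)
d = 16.2422
16.2422 m


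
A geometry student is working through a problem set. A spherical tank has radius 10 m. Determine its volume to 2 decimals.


Shape: sphere
Radius r = 10 m
Formula: V = (4/3) * pi * r^3
r^3 = 1000
(4/3) * 1000 = 1333.333333
V = 1333.333333 * pi
V = 4188.79
4188.79 m^3


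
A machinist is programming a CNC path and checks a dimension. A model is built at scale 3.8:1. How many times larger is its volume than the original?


Linear scale factor k = 3.8
Rule: under a linear scaling by k, volumes scale by k^3.
k^3 = 3.8 * 3.8 * 3.8
k^3 = 14.44 * 3.8
k^3 = 54.872
Volume scales by a factor of 54.872.
54.872 (dimensionless)


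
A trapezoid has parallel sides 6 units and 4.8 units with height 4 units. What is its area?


Shape: trapezoid
Parallel sides a = 6 units, b = 4.8 units; Height h = 4 units
Formula: A = (a + b) * h / 2
a + b = 6 + 4.8 = 10.8
A = 10.8 * 4 / 2
A = 43.2 / 2
A = 21.6
21.6 units^2


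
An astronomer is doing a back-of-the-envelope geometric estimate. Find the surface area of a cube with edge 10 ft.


Shape: cube
Side s = 10 ft
A cube has 6 square faces.
Formula: SA = 6 * s^2
s^2 = 100
SA = 6 * 100
SA = 600
600 ft^2


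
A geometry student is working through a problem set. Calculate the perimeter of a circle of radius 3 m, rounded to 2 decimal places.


Shape: circle
Radius r = 3 m
Formula: C = 2 * pi * r
C = 2 * pi * 3
C = 6 * pi
C = 18.85
18.85 m


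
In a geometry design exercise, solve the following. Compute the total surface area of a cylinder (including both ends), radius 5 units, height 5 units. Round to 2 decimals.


Shape: closed cylinder
Radius r = 5 units, Height h = 5 units
Formula: SA = 2*pi*r^2 + 2*pi*r*h = 2*pi*r*(r + h)
r + h = 10
2 * r * (r + h) = 2 * 5 * 10 = 100
SA = 100 * pi
SA = 314.16
314.16 units^2


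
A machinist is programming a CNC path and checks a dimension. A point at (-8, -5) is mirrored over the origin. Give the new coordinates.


Transformation: reflection
Original point: (-8, -5)
Rule for reflection through the origin: (x, y) -> (-x, -y)
Apply: (-8, -5) -> (8, 5)
(8, 5)


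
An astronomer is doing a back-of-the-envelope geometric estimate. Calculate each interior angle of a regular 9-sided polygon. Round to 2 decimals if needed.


Shape: regular nonagon (9 sides)
Formula: interior angle = (n - 2) * 180 / n
(n - 2) = 7
(n - 2) * 180 = 1260
angle = 1260 / 9
angle = 140
140 degrees


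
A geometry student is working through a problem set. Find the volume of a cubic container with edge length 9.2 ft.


Shape: cube
Side s = 9.2 ft
Formula: V = s^3
V = 9.2 * 9.2 * 9.2
V = 84.64 * 9.2
V = 778.688
778.688 ft^3


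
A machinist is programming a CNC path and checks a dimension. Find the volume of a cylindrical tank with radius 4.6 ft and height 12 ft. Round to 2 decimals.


Shape: cylinder
Radius r = 4.6 ft, Height h = 12 ft
Formula: V = pi * r^2 * h
r^2 = 21.16
V = pi * 21.16 * 12
V = 253.92 * pi
V = 797.71
797.71 ft^3


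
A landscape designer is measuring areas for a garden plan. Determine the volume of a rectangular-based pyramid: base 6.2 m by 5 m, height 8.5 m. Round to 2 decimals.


Shape: rectangular pyramid
Base: 6.2 m x 5 m, Height h = 8.5 m
Formula: V = (1/3) * base_area * h
base_area = 6.2 * 5 = 31
base_area * h = 31 * 8.5 = 263.5
V = 263.5 / 3
V = 87.83
87.83 m^3


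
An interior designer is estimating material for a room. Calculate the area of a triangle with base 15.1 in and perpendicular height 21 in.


Shape: triangle
Base b = 15.1 in, Height h = 21 in
Formula: A = (1/2) * b * h
A = 0.5 * 15.1 * 21
A = 0.5 * 317.1
A = 158.55
158.55 in^2


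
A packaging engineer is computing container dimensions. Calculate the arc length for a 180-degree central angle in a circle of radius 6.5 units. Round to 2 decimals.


Shape: circular arc
Radius r = 6.5 units, Angle = 180 degrees
Formula: L = (angle/360) * 2 * pi * r
2 * pi * r = 13 * pi
L = (180/360) * 13 * pi
L = 6.5 * pi
L = 20.42
20.42 units


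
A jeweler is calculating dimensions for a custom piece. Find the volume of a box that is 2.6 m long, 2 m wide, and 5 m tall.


Shape: rectangular prism
l = 2.6 m, w = 2 m, h = 5 m
Formula: V = l * w * h
V = 2.6 * 2 * 5
V = 5.2 * 5
V = 26
26 m^3


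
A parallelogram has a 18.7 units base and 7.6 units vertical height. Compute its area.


Shape: parallelogram
Base b = 18.7 units, Height h = 7.6 units
Formula: A = b * h
A = 18.7 * 7.6
A = 142.12
142.12 units^2


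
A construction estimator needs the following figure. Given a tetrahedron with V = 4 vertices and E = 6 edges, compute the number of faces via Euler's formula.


Polyhedron: tetrahedron
Euler's formula for convex polyhedra: V - E + F = 2
Given: V = 4 vertices and E = 6 edges
Solve for F:
F = 2 + E - V = 2 + 6 - 4 = 4
4 faces


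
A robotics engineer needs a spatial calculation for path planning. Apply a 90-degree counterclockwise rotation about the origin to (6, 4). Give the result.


Transformation: rotation about the origin
Original point: (6, 4)
Rule for 90 deg counterclockwise: (x, y) -> (-y, x)
Apply: (6, 4) -> (-4, 6)
(-4, 6)


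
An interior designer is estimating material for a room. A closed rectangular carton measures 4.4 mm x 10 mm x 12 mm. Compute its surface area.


Shape: rectangular prism
l = 4.4 mm, w = 10 mm, h = 12 mm
Formula: SA = 2(lw + lh + wh)
lw = 44, lh = 52.8, wh = 120
lw + lh + wh = 216.8
SA = 2 * 216.8
SA = 433.6
433.6 mm^2


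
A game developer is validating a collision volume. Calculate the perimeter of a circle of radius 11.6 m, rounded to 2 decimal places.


Shape: circle
Radius r = 11.6 m
Formula: C = 2 * pi * r
C = 2 * pi * 11.6
C = 23.2 * pi
C = 72.88
72.88 m


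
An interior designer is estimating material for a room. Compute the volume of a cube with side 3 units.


Shape: cube
Side s = 3 units
Formula: V = s^3
V = 3 * 3 * 3
V = 9 * 3
V = 27
27 units^3


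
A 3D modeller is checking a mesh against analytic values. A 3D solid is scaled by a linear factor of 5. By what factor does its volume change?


Linear scale factor k = 5
Rule: under a linear scaling by k, volumes scale by k^3.
k^3 = 5 * 5 * 5
k^3 = 25 * 5
k^3 = 125
Volume scales by a factor of 125.
125 (dimensionless)


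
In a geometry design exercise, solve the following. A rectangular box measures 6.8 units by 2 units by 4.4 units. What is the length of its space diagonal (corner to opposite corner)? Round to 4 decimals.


Shape: rectangular box (space diagonal)
l = 6.8 units, w = 2 units, h = 4.4 units
Visualize: the diagonal of the base, then a right triangle with that diagonal and the height.
Formula: d = sqrt(l^2 + w^2 + h^2)
l^2 + w^2 + h^2 = 46.24 + 4 + 19.36 = 69.6
d = sqrt(69.6)
d = 8.3427
8.3427 units


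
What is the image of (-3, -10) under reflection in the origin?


Transformation: reflection
Original point: (-3, -10)
Rule for reflection through the origin: (x, y) -> (-x, -y)
Apply: (-3, -10) -> (3, 10)
(3, 10)


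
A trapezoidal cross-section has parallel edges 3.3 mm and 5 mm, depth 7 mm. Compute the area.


Shape: trapezoid
Parallel sides a = 3.3 mm, b = 5 mm; Height h = 7 mm
Formula: A = (a + b) * h / 2
a + b = 3.3 + 5 = 8.3
A = 8.3 * 7 / 2
A = 58.1 / 2
A = 29.05
29.05 mm^2


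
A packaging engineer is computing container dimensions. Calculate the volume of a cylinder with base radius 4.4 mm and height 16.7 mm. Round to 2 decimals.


Shape: cylinder
Radius r = 4.4 mm, Height h = 16.7 mm
Formula: V = pi * r^2 * h
r^2 = 19.36
V = pi * 19.36 * 16.7
V = 323.312 * pi
V = 1015.71
1015.71 mm^3


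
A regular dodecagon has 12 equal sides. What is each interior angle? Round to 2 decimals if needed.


Shape: regular dodecagon (12 sides)
Formula: interior angle = (n - 2) * 180 / n
(n - 2) = 10
(n - 2) * 180 = 1800
angle = 1800 / 12
angle = 150
150 degrees


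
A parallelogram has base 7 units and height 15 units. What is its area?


Shape: parallelogram
Base b = 7 units, Height h = 15 units
Formula: A = b * h
A = 7 * 15
A = 105
105 units^2


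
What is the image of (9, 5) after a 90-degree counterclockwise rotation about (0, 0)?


Transformation: rotation about the origin
Original point: (9, 5)
Rule for 90 deg counterclockwise: (x, y) -> (-y, x)
Apply: (9, 5) -> (-5, 9)
(-5, 9)


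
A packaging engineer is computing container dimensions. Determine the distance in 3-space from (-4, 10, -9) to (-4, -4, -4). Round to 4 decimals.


3D distance between two points
P1 = (-4, 10, -9), P2 = (-4, -4, -4)
Formula: d = sqrt((x2-x1)^2 + (y2-y1)^2 + (z2-z1)^2)
dx = -4 - -4 = 0
dy = -4 - 10 = -14
dz = -4 - -9 = 5
dx^2 + dy^2 + dz^2 = 0 + 196 + 25 = 221
d = sqrt(221)
d = 14.8661
14.8661 units


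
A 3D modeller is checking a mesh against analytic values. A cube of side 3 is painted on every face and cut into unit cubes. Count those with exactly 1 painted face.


Large cube: 3 x 3 x 3, cut into unit cubes.
n = 3, so n - 2 = 1
Cubes with 1 painted face lie in the interior of each face.
A cube has 6 faces; each contributes (n - 2)^2 = 1 such cubes.
Count = 6 * 1 = 6
6 unit cubes


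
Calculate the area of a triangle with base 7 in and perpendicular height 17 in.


Shape: triangle
Base b = 7 in, Height h = 17 in
Formula: A = (1/2) * b * h
A = 0.5 * 7 * 17
A = 0.5 * 119
A = 59.5
59.5 in^2


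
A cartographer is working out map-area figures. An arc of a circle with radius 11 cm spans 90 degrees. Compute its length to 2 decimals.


Shape: circular arc
Radius r = 11 cm, Angle = 90 degrees
Formula: L = (angle/360) * 2 * pi * r
2 * pi * r = 22 * pi
L = (90/360) * 22 * pi
L = 5.5 * pi
L = 17.28
17.28 cm


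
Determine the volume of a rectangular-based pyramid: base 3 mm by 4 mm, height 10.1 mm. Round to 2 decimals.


Shape: rectangular pyramid
Base: 3 mm x 4 mm, Height h = 10.1 mm
Formula: V = (1/3) * base_area * h
base_area = 3 * 4 = 12
base_area * h = 12 * 10.1 = 121.2
V = 121.2 / 3
V = 40.4
40.4 mm^3


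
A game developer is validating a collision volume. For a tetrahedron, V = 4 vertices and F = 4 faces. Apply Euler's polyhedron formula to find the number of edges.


Polyhedron: tetrahedron
Euler's formula for convex polyhedra: V - E + F = 2
Given: V = 4 vertices and F = 4 faces
Solve for E:
E = V + F - 2 = 4 + 4 - 2 = 6
6 edges


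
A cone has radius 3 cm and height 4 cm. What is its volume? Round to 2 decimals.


Shape: cone
Radius r = 3 cm, Height h = 4 cm
Formula: V = (1/3) * pi * r^2 * h
r^2 = 9
pi * r^2 * h = pi * 9 * 4 = 36 * pi
V = 36 * pi / 3
V = 37.7
37.7 cm^3


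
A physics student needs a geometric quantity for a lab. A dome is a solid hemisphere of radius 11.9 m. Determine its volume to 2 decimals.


Shape: hemisphere (half of a sphere)
Radius r = 11.9 m
Formula: V = (1/2) * (4/3) * pi * r^3 = (2/3) * pi * r^3
r^3 = 1685.159
(2/3) * 1685.159 = 1123.439333
V = 1123.439333 * pi
V = 3529.39
3529.39 m^3


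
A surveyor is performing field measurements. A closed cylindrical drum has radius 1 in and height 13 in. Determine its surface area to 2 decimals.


Shape: closed cylinder
Radius r = 1 in, Height h = 13 in
Formula: SA = 2*pi*r^2 + 2*pi*r*h = 2*pi*r*(r + h)
r + h = 14
2 * r * (r + h) = 2 * 1 * 14 = 28
SA = 28 * pi
SA = 87.96
87.96 in^2


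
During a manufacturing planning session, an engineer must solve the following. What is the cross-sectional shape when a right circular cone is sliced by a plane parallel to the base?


Solid: right circular cone
Cutting plane: parallel to the base
Visualize the intersection of the plane with the solid's surface.
The boundary of the cut region is a circle.
circle


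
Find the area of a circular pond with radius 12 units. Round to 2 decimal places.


Shape: circle
Radius r = 12 units
Formula: A = pi * r^2
r^2 = 12^2 = 144
A = pi * 144
A = 452.39
452.39 units^2


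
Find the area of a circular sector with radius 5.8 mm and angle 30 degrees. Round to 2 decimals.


Shape: circular sector
Radius r = 5.8 mm, Angle = 30 degrees
Formula: A = (angle/360) * pi * r^2
r^2 = 33.64
Fraction of circle = 30/360
A = (30/360) * pi * 33.64
A = 2.803333 * pi
A = 8.81
8.81 mm^2


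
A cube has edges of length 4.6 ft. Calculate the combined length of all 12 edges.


Shape: cube
Side s = 4.6 ft
A cube has 12 edges, all equal.
Formula: total edge length = 12 * s
Total = 12 * 4.6
Total = 55.2
55.2 ft


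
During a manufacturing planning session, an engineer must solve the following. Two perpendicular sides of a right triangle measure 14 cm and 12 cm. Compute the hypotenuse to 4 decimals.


Shape: right triangle
Legs a = 14 cm, b = 12 cm
Formula: c = sqrt(a^2 + b^2)
a^2 = 196, b^2 = 144
a^2 + b^2 = 340
c = sqrt(340)
c = 18.4391
18.4391 cm


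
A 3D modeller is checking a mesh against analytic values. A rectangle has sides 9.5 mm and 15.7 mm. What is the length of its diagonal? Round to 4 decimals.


Shape: rectangle (diagonal via Pythagoras)
Sides: 9.5 mm and 15.7 mm
Formula: d = sqrt(l^2 + w^2)
l^2 = 90.25, w^2 = 246.49
l^2 + w^2 = 336.74
d = sqrt(336.74)
d = 18.3505
18.3505 mm


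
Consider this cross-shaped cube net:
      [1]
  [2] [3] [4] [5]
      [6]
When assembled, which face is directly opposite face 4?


Net: cross layout. Take square 3 as the base (bottom).
Fold the four squares in the horizontal row up around 3: 2 -> left, 4 -> right, 5 wraps to the top.
Fold 1 and 6 up from 3: 1 -> back, 6 -> front.
Opposite pairs are therefore: (1, 6), (2, 4), (3, 5).
Face 4 is opposite face 2.
face 2


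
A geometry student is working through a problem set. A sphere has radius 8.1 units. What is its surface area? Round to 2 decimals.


Shape: sphere
Radius r = 8.1 units
Formula: SA = 4 * pi * r^2
r^2 = 65.61
SA = 4 * pi * 65.61
SA = 262.44 * pi
SA = 824.48
824.48 units^2


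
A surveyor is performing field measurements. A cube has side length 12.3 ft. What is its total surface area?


Shape: cube
Side s = 12.3 ft
A cube has 6 square faces.
Formula: SA = 6 * s^2
s^2 = 151.29
SA = 6 * 151.29
SA = 907.74
907.74 ft^2


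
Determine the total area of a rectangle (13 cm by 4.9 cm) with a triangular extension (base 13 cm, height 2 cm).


Composite shape: rectangle + triangle
Rectangle area = 13 * 4.9 = 63.7
Triangle area = 0.5 * 13 * 2 = 13
Total = 63.7 + 13
Total = 76.7
76.7 cm^2


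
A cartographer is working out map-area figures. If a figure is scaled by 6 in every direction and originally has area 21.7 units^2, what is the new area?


Linear scale factor k = 6
Original area = 21.7 units^2
Rule: under a linear scaling by k, areas scale by k^2.
k^2 = 6^2 = 36
New area = 21.7 * 36
New area = 781.2
781.2 units^2


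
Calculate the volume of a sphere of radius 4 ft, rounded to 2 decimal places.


Shape: sphere
Radius r = 4 ft
Formula: V = (4/3) * pi * r^3
r^3 = 64
(4/3) * 64 = 85.333333
V = 85.333333 * pi
V = 268.08
268.08 ft^3


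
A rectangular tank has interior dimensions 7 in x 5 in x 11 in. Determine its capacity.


Shape: rectangular prism
l = 7 in, w = 5 in, h = 11 in
Formula: V = l * w * h
V = 7 * 5 * 11
V = 35 * 11
V = 385
385 in^3


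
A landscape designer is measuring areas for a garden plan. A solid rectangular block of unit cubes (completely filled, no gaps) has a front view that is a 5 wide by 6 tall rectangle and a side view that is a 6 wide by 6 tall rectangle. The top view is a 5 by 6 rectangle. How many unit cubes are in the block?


Orthographic views of a solid rectangular block:
Front view 5 x 6 -> length = 5, height = 6
Side view 6 x 6 -> width = 6, height = 6 (consistent)
Top view 5 x 6 -> confirms length = 5, width = 6
The block is 5 x 6 x 6.
Total unit cubes = 5 * 6 * 6 = 180
180 unit cubes


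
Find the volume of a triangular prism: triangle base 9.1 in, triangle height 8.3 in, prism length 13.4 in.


Shape: triangular prism
Triangle base = 9.1 in, triangle height = 8.3 in, prism length L = 13.4 in
Formula: V = (1/2 * b * h_tri) * L
Cross-section area = 0.5 * 9.1 * 8.3 = 37.765
V = 37.765 * 13.4
V = 506.051
506.051 in^3


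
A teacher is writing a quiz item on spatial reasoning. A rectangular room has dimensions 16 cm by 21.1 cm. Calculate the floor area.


Shape: rectangle
Length l = 16 cm, Width w = 21.1 cm
Formula: A = l * w
A = 16 * 21.1
A = 337.6
337.6 cm^2


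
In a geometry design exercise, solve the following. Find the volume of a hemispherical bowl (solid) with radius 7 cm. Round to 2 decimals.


Shape: hemisphere (half of a sphere)
Radius r = 7 cm
Formula: V = (1/2) * (4/3) * pi * r^3 = (2/3) * pi * r^3
r^3 = 343
(2/3) * 343 = 228.666667
V = 228.666667 * pi
V = 718.38
718.38 cm^3


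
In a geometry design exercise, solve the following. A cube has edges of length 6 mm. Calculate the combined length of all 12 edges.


Shape: cube
Side s = 6 mm
A cube has 12 edges, all equal.
Formula: total edge length = 12 * s
Total = 12 * 6
Total = 72
72 mm


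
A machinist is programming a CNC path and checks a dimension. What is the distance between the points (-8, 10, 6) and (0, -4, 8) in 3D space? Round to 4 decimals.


3D distance between two points
P1 = (-8, 10, 6), P2 = (0, -4, 8)
Formula: d = sqrt((x2-x1)^2 + (y2-y1)^2 + (z2-z1)^2)
dx = 0 - -8 = 8
dy = -4 - 10 = -14
dz = 8 - 6 = 2
dx^2 + dy^2 + dz^2 = 64 + 196 + 4 = 264
d = sqrt(264)
d = 16.2481
16.2481 units


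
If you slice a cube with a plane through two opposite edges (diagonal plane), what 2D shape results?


Solid: cube
Cutting plane: through two opposite edges (diagonal plane)
Visualize the intersection of the plane with the solid's surface.
The boundary of the cut region is a rectangle.
rectangle


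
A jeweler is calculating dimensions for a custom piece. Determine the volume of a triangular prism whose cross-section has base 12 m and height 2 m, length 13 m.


Shape: triangular prism
Triangle base = 12 m, triangle height = 2 m, prism length L = 13 m
Formula: V = (1/2 * b * h_tri) * L
Cross-section area = 0.5 * 12 * 2 = 12
V = 12 * 13
V = 156
156 m^3


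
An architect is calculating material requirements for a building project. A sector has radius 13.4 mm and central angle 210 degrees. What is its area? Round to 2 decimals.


Shape: circular sector
Radius r = 13.4 mm, Angle = 210 degrees
Formula: A = (angle/360) * pi * r^2
r^2 = 179.56
Fraction of circle = 210/360
A = (210/360) * pi * 179.56
A = 104.743333 * pi
A = 329.06
329.06 mm^2


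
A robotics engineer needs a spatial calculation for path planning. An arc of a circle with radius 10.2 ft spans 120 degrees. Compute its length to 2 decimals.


Shape: circular arc
Radius r = 10.2 ft, Angle = 120 degrees
Formula: L = (angle/360) * 2 * pi * r
2 * pi * r = 20.4 * pi
L = (120/360) * 20.4 * pi
L = 6.8 * pi
L = 21.36
21.36 ft


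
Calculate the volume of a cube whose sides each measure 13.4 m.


Shape: cube
Side s = 13.4 m
Formula: V = s^3
V = 13.4 * 13.4 * 13.4
V = 179.56 * 13.4
V = 2406.104
2406.104 m^3


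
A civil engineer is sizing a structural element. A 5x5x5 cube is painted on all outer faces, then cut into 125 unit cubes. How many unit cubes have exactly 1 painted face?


Large cube: 5 x 5 x 5, cut into unit cubes.
n = 5, so n - 2 = 3
Cubes with 1 painted face lie in the interior of each face.
A cube has 6 faces; each contributes (n - 2)^2 = 9 such cubes.
Count = 6 * 9 = 54
54 unit cubes


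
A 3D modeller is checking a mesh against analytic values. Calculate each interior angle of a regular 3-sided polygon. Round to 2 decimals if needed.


Shape: regular triangle (3 sides)
Formula: interior angle = (n - 2) * 180 / n
(n - 2) = 1
(n - 2) * 180 = 180
angle = 180 / 3
angle = 60
60 degrees


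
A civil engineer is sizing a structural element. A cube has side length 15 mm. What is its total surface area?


Shape: cube
Side s = 15 mm
A cube has 6 square faces.
Formula: SA = 6 * s^2
s^2 = 225
SA = 6 * 225
SA = 1350
1350 mm^2


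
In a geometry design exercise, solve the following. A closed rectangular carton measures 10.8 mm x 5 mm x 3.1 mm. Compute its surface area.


Shape: rectangular prism
l = 10.8 mm, w = 5 mm, h = 3.1 mm
Formula: SA = 2(lw + lh + wh)
lw = 54, lh = 33.48, wh = 15.5
lw + lh + wh = 102.98
SA = 2 * 102.98
SA = 205.96
205.96 mm^2


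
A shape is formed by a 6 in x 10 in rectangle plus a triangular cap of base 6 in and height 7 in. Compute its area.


Composite shape: rectangle + triangle
Rectangle area = 6 * 10 = 60
Triangle area = 0.5 * 6 * 7 = 21
Total = 60 + 21
Total = 81
81 in^2


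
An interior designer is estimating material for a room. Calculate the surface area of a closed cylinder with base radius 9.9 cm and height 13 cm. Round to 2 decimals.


Shape: closed cylinder
Radius r = 9.9 cm, Height h = 13 cm
Formula: SA = 2*pi*r^2 + 2*pi*r*h = 2*pi*r*(r + h)
r + h = 22.9
2 * r * (r + h) = 2 * 9.9 * 22.9 = 453.42
SA = 453.42 * pi
SA = 1424.46
1424.46 cm^2


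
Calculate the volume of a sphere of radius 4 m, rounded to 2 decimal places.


Shape: sphere
Radius r = 4 m
Formula: V = (4/3) * pi * r^3
r^3 = 64
(4/3) * 64 = 85.333333
V = 85.333333 * pi
V = 268.08
268.08 m^3


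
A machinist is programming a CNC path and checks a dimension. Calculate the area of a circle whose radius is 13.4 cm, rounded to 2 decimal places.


Shape: circle
Radius r = 13.4 cm
Formula: A = pi * r^2
r^2 = 13.4^2 = 179.56
A = pi * 179.56
A = 564.1
564.1 cm^2


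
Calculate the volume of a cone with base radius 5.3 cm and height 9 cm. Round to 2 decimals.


Shape: cone
Radius r = 5.3 cm, Height h = 9 cm
Formula: V = (1/3) * pi * r^2 * h
r^2 = 28.09
pi * r^2 * h = pi * 28.09 * 9 = 252.81 * pi
V = 252.81 * pi / 3
V = 264.74
264.74 cm^3


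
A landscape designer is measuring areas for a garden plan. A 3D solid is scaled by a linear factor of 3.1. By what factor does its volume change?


Linear scale factor k = 3.1
Rule: under a linear scaling by k, volumes scale by k^3.
k^3 = 3.1 * 3.1 * 3.1
k^3 = 9.61 * 3.1
k^3 = 29.791
Volume scales by a factor of 29.791.
29.791 (dimensionless)


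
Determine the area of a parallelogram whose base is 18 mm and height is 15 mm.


Shape: parallelogram
Base b = 18 mm, Height h = 15 mm
Formula: A = b * h
A = 18 * 15
A = 270
270 mm^2


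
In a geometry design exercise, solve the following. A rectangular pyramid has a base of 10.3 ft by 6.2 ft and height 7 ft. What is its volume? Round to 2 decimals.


Shape: rectangular pyramid
Base: 10.3 ft x 6.2 ft, Height h = 7 ft
Formula: V = (1/3) * base_area * h
base_area = 10.3 * 6.2 = 63.86
base_area * h = 63.86 * 7 = 447.02
V = 447.02 / 3
V = 149.01
149.01 ft^3


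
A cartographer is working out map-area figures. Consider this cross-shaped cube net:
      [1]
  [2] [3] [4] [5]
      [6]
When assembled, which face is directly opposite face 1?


Net: cross layout. Take square 3 as the base (bottom).
Fold the four squares in the horizontal row up around 3: 2 -> left, 4 -> right, 5 wraps to the top.
Fold 1 and 6 up from 3: 1 -> back, 6 -> front.
Opposite pairs are therefore: (1, 6), (2, 4), (3, 5).
Face 1 is opposite face 6.
face 6


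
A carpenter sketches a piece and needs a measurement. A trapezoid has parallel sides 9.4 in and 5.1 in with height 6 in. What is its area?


Shape: trapezoid
Parallel sides a = 9.4 in, b = 5.1 in; Height h = 6 in
Formula: A = (a + b) * h / 2
a + b = 9.4 + 5.1 = 14.5
A = 14.5 * 6 / 2
A = 87 / 2
A = 43.5
43.5 in^2


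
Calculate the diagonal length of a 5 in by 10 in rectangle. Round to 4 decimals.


Shape: rectangle (diagonal via Pythagoras)
Sides: 5 in and 10 in
Formula: d = sqrt(l^2 + w^2)
l^2 = 25, w^2 = 100
l^2 + w^2 = 125
d = sqrt(125)
d = 11.1803
11.1803 in


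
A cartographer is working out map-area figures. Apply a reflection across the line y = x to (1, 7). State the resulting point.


Transformation: reflection
Original point: (1, 7)
Rule for reflection over y = x: (x, y) -> (y, x)
Apply: (1, 7) -> (7, 1)
(7, 1)


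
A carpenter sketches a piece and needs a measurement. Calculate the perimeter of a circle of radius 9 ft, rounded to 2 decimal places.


Shape: circle
Radius r = 9 ft
Formula: C = 2 * pi * r
C = 2 * pi * 9
C = 18 * pi
C = 56.55
56.55 ft


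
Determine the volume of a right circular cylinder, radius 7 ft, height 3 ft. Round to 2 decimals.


Shape: cylinder
Radius r = 7 ft, Height h = 3 ft
Formula: V = pi * r^2 * h
r^2 = 49
V = pi * 49 * 3
V = 147 * pi
V = 461.81
461.81 ft^3


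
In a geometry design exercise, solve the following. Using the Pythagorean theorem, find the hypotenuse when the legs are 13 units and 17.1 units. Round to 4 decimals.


Shape: right triangle
Legs a = 13 units, b = 17.1 units
Formula: c = sqrt(a^2 + b^2)
a^2 = 169, b^2 = 292.41
a^2 + b^2 = 461.41
c = sqrt(461.41)
c = 21.4805
21.4805 units


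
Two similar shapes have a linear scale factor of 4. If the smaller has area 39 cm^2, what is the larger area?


Linear scale factor k = 4
Original area = 39 cm^2
Rule: under a linear scaling by k, areas scale by k^2.
k^2 = 4^2 = 16
New area = 39 * 16
New area = 624
624 cm^2


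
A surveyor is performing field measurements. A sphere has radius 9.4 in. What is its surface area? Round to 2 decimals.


Shape: sphere
Radius r = 9.4 in
Formula: SA = 4 * pi * r^2
r^2 = 88.36
SA = 4 * pi * 88.36
SA = 353.44 * pi
SA = 1110.36
1110.36 in^2


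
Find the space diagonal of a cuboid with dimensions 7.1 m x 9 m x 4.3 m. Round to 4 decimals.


Shape: rectangular box (space diagonal)
l = 7.1 m, w = 9 m, h = 4.3 m
Visualize: the diagonal of the base, then a right triangle with that diagonal and the height.
Formula: d = sqrt(l^2 + w^2 + h^2)
l^2 + w^2 + h^2 = 50.41 + 81 + 18.49 = 149.9
d = sqrt(149.9)
d = 12.2434
12.2434 m


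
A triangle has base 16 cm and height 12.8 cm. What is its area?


Shape: triangle
Base b = 16 cm, Height h = 12.8 cm
Formula: A = (1/2) * b * h
A = 0.5 * 16 * 12.8
A = 0.5 * 204.8
A = 102.4
102.4 cm^2


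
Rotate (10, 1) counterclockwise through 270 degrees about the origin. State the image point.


Transformation: rotation about the origin
Original point: (10, 1)
Rule for 270 deg counterclockwise: (x, y) -> (y, -x)
Apply: (10, 1) -> (1, -10)
(1, -10)


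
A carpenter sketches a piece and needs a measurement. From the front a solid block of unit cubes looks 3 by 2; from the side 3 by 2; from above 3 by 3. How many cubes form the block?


Orthographic views of a solid rectangular block:
Front view 3 x 2 -> length = 3, height = 2
Side view 3 x 2 -> width = 3, height = 2 (consistent)
Top view 3 x 3 -> confirms length = 3, width = 3
The block is 3 x 3 x 2.
Total unit cubes = 3 * 3 * 2 = 18
18 unit cubes


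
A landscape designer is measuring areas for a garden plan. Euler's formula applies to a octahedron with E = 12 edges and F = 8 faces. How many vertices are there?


Polyhedron: octahedron
Euler's formula for convex polyhedra: V - E + F = 2
Given: E = 12 edges and F = 8 faces
Solve for V:
V = 2 + E - F = 2 + 12 - 8 = 6
6 vertices


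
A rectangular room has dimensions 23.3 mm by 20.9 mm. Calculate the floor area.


Shape: rectangle
Length l = 23.3 mm, Width w = 20.9 mm
Formula: A = l * w
A = 23.3 * 20.9
A = 486.97
486.97 mm^2


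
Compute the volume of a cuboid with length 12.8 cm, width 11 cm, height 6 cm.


Shape: rectangular prism
l = 12.8 cm, w = 11 cm, h = 6 cm
Formula: V = l * w * h
V = 12.8 * 11 * 6
V = 140.8 * 6
V = 844.8
844.8 cm^3


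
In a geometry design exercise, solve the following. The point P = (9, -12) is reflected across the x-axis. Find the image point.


Transformation: reflection
Original point: (9, -12)
Rule for reflection over the x-axis: (x, y) -> (x, -y)
Apply: (9, -12) -> (9, 12)
(9, 12)


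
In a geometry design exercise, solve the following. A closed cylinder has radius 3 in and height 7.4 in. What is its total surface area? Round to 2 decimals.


Shape: closed cylinder
Radius r = 3 in, Height h = 7.4 in
Formula: SA = 2*pi*r^2 + 2*pi*r*h = 2*pi*r*(r + h)
r + h = 10.4
2 * r * (r + h) = 2 * 3 * 10.4 = 62.4
SA = 62.4 * pi
SA = 196.04
196.04 in^2


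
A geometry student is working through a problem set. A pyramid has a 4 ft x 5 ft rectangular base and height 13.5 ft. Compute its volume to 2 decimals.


Shape: rectangular pyramid
Base: 4 ft x 5 ft, Height h = 13.5 ft
Formula: V = (1/3) * base_area * h
base_area = 4 * 5 = 20
base_area * h = 20 * 13.5 = 270
V = 270 / 3
V = 90
90 ft^3


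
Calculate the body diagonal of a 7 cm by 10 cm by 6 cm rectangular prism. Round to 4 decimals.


Shape: rectangular box (space diagonal)
l = 7 cm, w = 10 cm, h = 6 cm
Visualize: the diagonal of the base, then a right triangle with that diagonal and the height.
Formula: d = sqrt(l^2 + w^2 + h^2)
l^2 + w^2 + h^2 = 49 + 100 + 36 = 185
d = sqrt(185)
d = 13.6015
13.6015 cm


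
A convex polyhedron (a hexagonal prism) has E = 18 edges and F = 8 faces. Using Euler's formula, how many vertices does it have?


Polyhedron: hexagonal prism
Euler's formula for convex polyhedra: V - E + F = 2
Given: E = 18 edges and F = 8 faces
Solve for V:
V = 2 + E - F = 2 + 18 - 8 = 12
12 vertices


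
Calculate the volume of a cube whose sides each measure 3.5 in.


Shape: cube
Side s = 3.5 in
Formula: V = s^3
V = 3.5 * 3.5 * 3.5
V = 12.25 * 3.5
V = 42.875
42.875 in^3
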